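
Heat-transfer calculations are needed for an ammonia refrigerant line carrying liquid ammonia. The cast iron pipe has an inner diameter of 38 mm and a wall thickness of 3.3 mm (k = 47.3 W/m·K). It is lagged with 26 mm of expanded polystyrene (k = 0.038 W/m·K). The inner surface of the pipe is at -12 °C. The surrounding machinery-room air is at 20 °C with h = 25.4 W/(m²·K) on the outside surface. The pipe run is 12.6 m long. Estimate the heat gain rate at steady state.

Q ≈ 120 W

For a radial system each layer contributes R = ln(r_out/r_in)/(2πkL); films add R = 1/(hA).
R_cast iron pipe wall = ln(22.3/19)/(2π×47.3×12.6) = 4.277×10^-5 K/W
R_expanded polystyrene = ln(48.3/22.3)/(2π×0.038×12.6) = 0.2569 K/W
R_outer film = 1/(h_o·2πr_oL) = 1/(25.4×2π×0.0483×12.6) = 0.0103 K/W
R_total = 0.2672 K/W
Q = ΔT/R_total = 32/0.2672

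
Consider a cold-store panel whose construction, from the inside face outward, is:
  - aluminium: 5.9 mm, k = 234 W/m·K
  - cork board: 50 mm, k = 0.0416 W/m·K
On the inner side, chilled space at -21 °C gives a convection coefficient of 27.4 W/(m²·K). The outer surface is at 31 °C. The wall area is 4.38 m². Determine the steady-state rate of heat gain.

Using the resistance-network approach (series):
R_inner film = 1/(h_i·A) = 1/(27.4×4.38) = 0.008333 K/W
R_aluminium = L/(kA) = 0.0059/(234×4.38) = 5.757×10^-6 K/W
R_cork board = L/(kA) = 0.05/(0.0416×4.38) = 0.2744 K/W
R_total = 0.2827 K/W
Q = ΔT / R_total = 52 / 0.2827

Q ≈ 184 W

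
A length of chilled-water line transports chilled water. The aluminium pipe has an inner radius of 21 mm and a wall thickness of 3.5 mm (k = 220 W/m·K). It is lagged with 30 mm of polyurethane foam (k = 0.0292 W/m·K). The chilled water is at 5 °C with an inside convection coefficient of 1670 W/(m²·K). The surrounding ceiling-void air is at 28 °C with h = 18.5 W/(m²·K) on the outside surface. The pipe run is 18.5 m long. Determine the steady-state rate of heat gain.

For a radial system each layer contributes R = ln(r_out/r_in)/(2πkL); films add R = 1/(hA).
R_inner film = 1/(h_i·2πr₁L) = 1/(1670×2π×0.021×18.5) = 2.453×10^-4 K/W
R_aluminium pipe wall = ln(24.5/21)/(2π×220×18.5) = 6.028×10^-6 K/W
R_polyurethane foam = ln(54.5/24.5)/(2π×0.0292×18.5) = 0.2356 K/W
R_outer film = 1/(h_o·2πr_oL) = 1/(18.5×2π×0.0545×18.5) = 0.008533 K/W
R_total = 0.2443 K/W
Q = ΔT/R_total = 23/0.2443

Q ≈ 94.1 W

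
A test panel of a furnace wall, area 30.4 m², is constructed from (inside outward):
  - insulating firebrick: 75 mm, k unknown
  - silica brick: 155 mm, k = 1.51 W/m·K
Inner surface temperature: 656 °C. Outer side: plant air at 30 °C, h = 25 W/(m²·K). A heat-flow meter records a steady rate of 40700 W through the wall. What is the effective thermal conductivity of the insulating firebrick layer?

k ≈ 0.231 W/(m·K)

Using the resistance-network approach (series):
R_silica brick = L/(kA) = 0.155/(1.51×30.4) = 0.003377 K/W
R_outer film = 1/(h_o·A) = 1/(25×30.4) = 0.001316 K/W
Sum of known resistances R_other = 0.004692 K/W
Total R = ΔT/Q = 626/40700 = 0.01538 K/W
R_insulating firebrick = R_total − R_other = 0.01069 K/W
k = L/(R·A) = 0.075/(0.01069×30.4)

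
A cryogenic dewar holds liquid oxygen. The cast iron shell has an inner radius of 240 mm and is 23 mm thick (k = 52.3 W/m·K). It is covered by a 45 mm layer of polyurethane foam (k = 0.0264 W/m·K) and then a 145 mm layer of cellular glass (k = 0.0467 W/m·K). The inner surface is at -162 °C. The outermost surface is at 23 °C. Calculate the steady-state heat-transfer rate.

Q ≈ 53.7 W

Radial (spherical) resistances in series:
R_cast iron shell = (1/0.24 − 1/0.263)/(4π×52.3) = 5.544×10^-4 K/W
R_polyurethane foam = (1/0.263 − 1/0.308)/(4π×0.0264) = 1.675 K/W
R_cellular glass = (1/0.308 − 1/0.453)/(4π×0.0467) = 1.771 K/W
R_total = 3.446 K/W
Q = ΔT/R_total = 185/3.446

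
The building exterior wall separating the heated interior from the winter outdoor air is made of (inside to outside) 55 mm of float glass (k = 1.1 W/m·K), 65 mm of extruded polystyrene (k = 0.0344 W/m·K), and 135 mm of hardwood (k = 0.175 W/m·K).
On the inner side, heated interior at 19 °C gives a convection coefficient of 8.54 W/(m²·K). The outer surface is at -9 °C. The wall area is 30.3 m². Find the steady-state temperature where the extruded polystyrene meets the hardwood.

Model the wall as resistances in series:
R_inner film = 1/(h_i·A) = 1/(8.54×30.3) = 0.003865 K/W
R_float glass = L/(kA) = 0.055/(1.1×30.3) = 0.00165 K/W
R_extruded polystyrene = L/(kA) = 0.065/(0.0344×30.3) = 0.06236 K/W
R_hardwood = L/(kA) = 0.135/(0.175×30.3) = 0.02546 K/W
R_total = 0.09334 K/W;  Q = ΔT/R_total = 28/0.09334 = 300 W
T_interface = T_inner − Q·ΣR(inner→interface) = 19 − 300×0.06788

T ≈ -1.36 °C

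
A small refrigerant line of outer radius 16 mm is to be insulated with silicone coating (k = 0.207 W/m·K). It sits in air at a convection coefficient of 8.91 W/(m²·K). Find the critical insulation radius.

For a cylinder r_cr = k/h = 0.207/8.91
r_cr = 23.2 mm; since the bare radius (16 mm) is below r_cr, adding a thin layer of insulation will *increase* heat loss.

r_cr ≈ 23.2 mm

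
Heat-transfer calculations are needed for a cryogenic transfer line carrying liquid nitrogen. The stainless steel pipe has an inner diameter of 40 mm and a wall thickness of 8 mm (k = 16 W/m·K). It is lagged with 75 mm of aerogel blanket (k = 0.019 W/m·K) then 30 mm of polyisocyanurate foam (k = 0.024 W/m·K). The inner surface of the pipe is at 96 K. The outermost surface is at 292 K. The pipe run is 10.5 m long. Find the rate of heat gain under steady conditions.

For a radial system each layer contributes R = ln(r_out/r_in)/(2πkL); films add R = 1/(hA).
R_stainless steel pipe wall = ln(28/20)/(2π×16×10.5) = 3.188×10^-4 K/W
R_aerogel blanket = ln(103/28)/(2π×0.019×10.5) = 1.039 K/W
R_polyisocyanurate foam = ln(133/103)/(2π×0.024×10.5) = 0.1614 K/W
R_total = 1.201 K/W
Q = ΔT/R_total = 196/1.201

Q ≈ 163 W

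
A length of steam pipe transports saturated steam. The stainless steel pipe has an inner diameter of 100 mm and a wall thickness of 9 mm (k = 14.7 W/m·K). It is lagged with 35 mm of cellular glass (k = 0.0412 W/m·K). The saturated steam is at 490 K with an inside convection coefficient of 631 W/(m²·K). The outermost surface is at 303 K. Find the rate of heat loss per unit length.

Cylindrical conduction, so R = ln(r₂/r₁)/(2πkL) per layer, in series:
R_inner film = 1/(h_i·2πr₁L) = 1/(631×2π×0.05×1) = 0.005045 K/W
R_stainless steel pipe wall = ln(59/50)/(2π×14.7×1) = 0.001792 K/W
R_cellular glass = ln(94/59)/(2π×0.0412×1) = 1.799 K/W
R_total = 1.806 K/W
Q = ΔT/R_total = 187/1.806

q′ ≈ 104 W/m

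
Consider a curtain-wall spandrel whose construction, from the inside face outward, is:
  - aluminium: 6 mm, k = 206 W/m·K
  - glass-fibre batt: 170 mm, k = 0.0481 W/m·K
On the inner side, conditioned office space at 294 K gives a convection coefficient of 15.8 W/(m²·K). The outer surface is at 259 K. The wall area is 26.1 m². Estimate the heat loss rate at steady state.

Using the resistance-network approach (series):
R_inner film = 1/(h_i·A) = 1/(15.8×26.1) = 0.002425 K/W
R_aluminium = L/(kA) = 0.006/(206×26.1) = 1.116×10^-6 K/W
R_glass-fibre batt = L/(kA) = 0.17/(0.0481×26.1) = 0.1354 K/W
R_total = 0.1378 K/W
Q = ΔT / R_total = 35 / 0.1378

Q ≈ 254 W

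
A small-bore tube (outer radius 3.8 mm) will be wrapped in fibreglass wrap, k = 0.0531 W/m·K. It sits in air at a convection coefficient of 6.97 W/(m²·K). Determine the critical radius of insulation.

For a cylinder r_cr = k/h = 0.0531/6.97
r_cr = 7.62 mm; since the bare radius (3.8 mm) is below r_cr, adding a thin layer of insulation will *increase* heat loss.

r_cr ≈ 7.62 mm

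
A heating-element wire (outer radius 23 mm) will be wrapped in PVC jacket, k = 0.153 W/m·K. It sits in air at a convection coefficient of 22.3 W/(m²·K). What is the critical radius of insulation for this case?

For a cylinder r_cr = k/h = 0.153/22.3
r_cr = 6.86 mm; since the bare radius (23 mm) is above r_cr, any added insulation will reduce heat loss.

r_cr ≈ 6.86 mm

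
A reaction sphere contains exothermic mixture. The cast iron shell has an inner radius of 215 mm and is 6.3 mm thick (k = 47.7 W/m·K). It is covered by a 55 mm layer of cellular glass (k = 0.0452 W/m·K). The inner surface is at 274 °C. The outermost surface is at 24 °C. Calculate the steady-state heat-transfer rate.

Radial (spherical) resistances in series:
R_cast iron shell = (1/0.215 − 1/0.2213)/(4π×47.7) = 2.209×10^-4 K/W
R_cellular glass = (1/0.2213 − 1/0.2763)/(4π×0.0452) = 1.584 K/W
R_total = 1.584 K/W
Q = ΔT/R_total = 250/1.584

Q ≈ 158 W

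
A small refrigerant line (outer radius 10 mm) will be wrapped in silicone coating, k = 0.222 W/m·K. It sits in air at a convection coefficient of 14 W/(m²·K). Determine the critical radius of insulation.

r_cr ≈ 15.9 mm

For a cylinder r_cr = k/h = 0.222/14
r_cr = 15.9 mm; since the bare radius (10 mm) is below r_cr, adding a thin layer of insulation will *increase* heat loss.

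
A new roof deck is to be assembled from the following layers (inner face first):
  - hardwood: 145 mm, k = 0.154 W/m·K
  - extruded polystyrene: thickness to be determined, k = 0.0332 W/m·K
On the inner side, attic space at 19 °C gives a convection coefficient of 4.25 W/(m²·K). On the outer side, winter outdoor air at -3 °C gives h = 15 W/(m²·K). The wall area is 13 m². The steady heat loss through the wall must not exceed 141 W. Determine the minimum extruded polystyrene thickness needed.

Using the resistance-network approach (series):
R_inner film = 1/(h_i·A) = 1/(4.25×13) = 0.0181 K/W
R_hardwood = L/(kA) = 0.145/(0.154×13) = 0.07243 K/W
R_outer film = 1/(h_o·A) = 1/(15×13) = 0.005128 K/W
Sum of the known resistances R_other = 0.09566 K/W
Required total resistance R_tot = ΔT/Q_allow = 22/141 = 0.156 K/W
R_extruded polystyrene = R_tot − R_other = 0.06037 K/W
L = R·k·A = 0.06037×0.0332×13

L ≈ 26.1 mm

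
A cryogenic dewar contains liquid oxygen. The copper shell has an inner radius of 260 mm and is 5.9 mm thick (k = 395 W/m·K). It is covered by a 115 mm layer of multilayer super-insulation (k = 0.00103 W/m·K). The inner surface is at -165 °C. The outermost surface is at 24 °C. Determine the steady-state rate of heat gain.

Spherical conduction: R = (1/r_in − 1/r_out)/(4πk) per layer; series-sum.
R_copper shell = (1/0.26 − 1/0.2659)/(4π×395) = 1.719×10^-5 K/W
R_multilayer super-insulation = (1/0.2659 − 1/0.3809)/(4π×0.00103) = 87.72 K/W
R_total = 87.72 K/W
Q = ΔT/R_total = 189/87.72

Q ≈ 2.15 W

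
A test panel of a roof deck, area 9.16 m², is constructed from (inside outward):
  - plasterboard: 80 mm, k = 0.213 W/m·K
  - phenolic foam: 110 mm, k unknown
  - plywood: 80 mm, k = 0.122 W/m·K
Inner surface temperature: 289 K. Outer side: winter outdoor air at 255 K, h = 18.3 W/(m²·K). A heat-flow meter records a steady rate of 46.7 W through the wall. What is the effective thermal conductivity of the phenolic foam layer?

k ≈ 0.0197 W/(m·K)

Thermal resistances in series:
R_plasterboard = L/(kA) = 0.08/(0.213×9.16) = 0.041 K/W
R_plywood = L/(kA) = 0.08/(0.122×9.16) = 0.07159 K/W
R_outer film = 1/(h_o·A) = 1/(18.3×9.16) = 0.005966 K/W
Sum of known resistances R_other = 0.1186 K/W
Total R = ΔT/Q = 34/46.7 = 0.7281 K/W
R_phenolic foam = R_total − R_other = 0.6095 K/W
k = L/(R·A) = 0.11/(0.6095×9.16)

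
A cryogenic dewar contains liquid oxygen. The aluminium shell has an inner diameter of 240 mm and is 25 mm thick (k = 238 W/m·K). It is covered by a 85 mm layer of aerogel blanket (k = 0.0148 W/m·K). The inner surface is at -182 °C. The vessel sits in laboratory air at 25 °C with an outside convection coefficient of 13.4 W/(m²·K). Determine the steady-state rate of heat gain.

Q ≈ 15 W

For a spherical shell R = (1/r₁ − 1/r₂)/(4πk); film R = 1/(h·4πr²). In series:
R_aluminium shell = (1/0.12 − 1/0.145)/(4π×238) = 4.804×10^-4 K/W
R_aerogel blanket = (1/0.145 − 1/0.23)/(4π×0.0148) = 13.7 K/W
R_outer film = 1/(h·4πr_o²) = 1/(13.4×4π×0.23²) = 0.1123 K/W
R_total = 13.82 K/W
Q = ΔT/R_total = 207/13.82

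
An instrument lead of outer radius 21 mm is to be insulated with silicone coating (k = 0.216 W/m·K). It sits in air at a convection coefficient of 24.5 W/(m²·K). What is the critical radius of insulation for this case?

For a cylinder r_cr = k/h = 0.216/24.5
r_cr = 8.82 mm; since the bare radius (21 mm) is above r_cr, any added insulation will reduce heat loss.

r_cr ≈ 8.82 mm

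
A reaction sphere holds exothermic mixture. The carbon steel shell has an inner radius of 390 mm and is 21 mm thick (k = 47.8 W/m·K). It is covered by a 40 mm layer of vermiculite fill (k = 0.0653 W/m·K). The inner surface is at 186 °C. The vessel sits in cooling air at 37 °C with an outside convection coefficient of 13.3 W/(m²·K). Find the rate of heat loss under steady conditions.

Q ≈ 509 W

Radial (spherical) resistances in series:
R_carbon steel shell = (1/0.39 − 1/0.411)/(4π×47.8) = 2.181×10^-4 K/W
R_vermiculite fill = (1/0.411 − 1/0.451)/(4π×0.0653) = 0.263 K/W
R_outer film = 1/(h·4πr_o²) = 1/(13.3×4π×0.451²) = 0.02942 K/W
R_total = 0.2926 K/W
Q = ΔT/R_total = 149/0.2926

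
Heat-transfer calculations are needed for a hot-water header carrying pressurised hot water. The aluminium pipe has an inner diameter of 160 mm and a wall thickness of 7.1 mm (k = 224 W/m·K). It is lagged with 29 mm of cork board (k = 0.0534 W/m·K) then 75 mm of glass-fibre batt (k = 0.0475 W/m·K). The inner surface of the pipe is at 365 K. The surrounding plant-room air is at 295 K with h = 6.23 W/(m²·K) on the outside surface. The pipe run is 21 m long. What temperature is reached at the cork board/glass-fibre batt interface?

T ≈ 342 K

Cylindrical conduction, so R = ln(r₂/r₁)/(2πkL) per layer, in series:
R_aluminium pipe wall = ln(87.1/80)/(2π×224×21) = 2.877×10^-6 K/W
R_cork board = ln(116.1/87.1)/(2π×0.0534×21) = 0.04079 K/W
R_glass-fibre batt = ln(191.1/116.1)/(2π×0.0475×21) = 0.07951 K/W
R_outer film = 1/(h_o·2πr_oL) = 1/(6.23×2π×0.1911×21) = 0.006366 K/W
R_total = 0.1267 K/W
Q = ΔT/R_total = 70/0.1267
Q = 553 W
T_interface = T_inner − Q·ΣR(inner→interface) = 365 − 553×0.04079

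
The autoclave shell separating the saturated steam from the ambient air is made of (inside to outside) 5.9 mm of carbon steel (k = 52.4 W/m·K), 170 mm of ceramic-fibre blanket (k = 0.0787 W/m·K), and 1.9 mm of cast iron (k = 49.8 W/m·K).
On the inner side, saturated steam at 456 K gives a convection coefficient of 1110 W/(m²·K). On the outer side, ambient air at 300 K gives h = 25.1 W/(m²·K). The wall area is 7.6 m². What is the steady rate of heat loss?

Treating each layer as a thermal resistance in series:
R_inner film = 1/(h_i·A) = 1/(1110×7.6) = 1.185×10^-4 K/W
R_carbon steel = L/(kA) = 0.0059/(52.4×7.6) = 1.482×10^-5 K/W
R_ceramic-fibre blanket = L/(kA) = 0.17/(0.0787×7.6) = 0.2842 K/W
R_cast iron = L/(kA) = 0.0019/(49.8×7.6) = 5.02×10^-6 K/W
R_outer film = 1/(h_o·A) = 1/(25.1×7.6) = 0.005242 K/W
R_total = 0.2896 K/W
Q = ΔT / R_total = 156 / 0.2896

Q ≈ 539 W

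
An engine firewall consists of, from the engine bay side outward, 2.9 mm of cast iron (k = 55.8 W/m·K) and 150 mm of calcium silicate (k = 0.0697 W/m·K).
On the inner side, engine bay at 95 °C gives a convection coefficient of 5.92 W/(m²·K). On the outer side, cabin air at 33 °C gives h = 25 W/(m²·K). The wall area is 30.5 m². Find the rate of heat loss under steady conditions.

Q ≈ 801 W

Series thermal resistances:
R_inner film = 1/(h_i·A) = 1/(5.92×30.5) = 0.005538 K/W
R_cast iron = L/(kA) = 0.0029/(55.8×30.5) = 1.704×10^-6 K/W
R_calcium silicate = L/(kA) = 0.15/(0.0697×30.5) = 0.07056 K/W
R_outer film = 1/(h_o·A) = 1/(25×30.5) = 0.001311 K/W
R_total = 0.07741 K/W
Q = ΔT / R_total = 62 / 0.07741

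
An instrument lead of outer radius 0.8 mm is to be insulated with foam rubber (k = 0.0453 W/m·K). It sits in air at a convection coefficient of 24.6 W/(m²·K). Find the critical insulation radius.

r_cr ≈ 1.84 mm

For a cylinder r_cr = k/h = 0.0453/24.6
r_cr = 1.84 mm; since the bare radius (0.8 mm) is below r_cr, adding a thin layer of insulation will *increase* heat loss.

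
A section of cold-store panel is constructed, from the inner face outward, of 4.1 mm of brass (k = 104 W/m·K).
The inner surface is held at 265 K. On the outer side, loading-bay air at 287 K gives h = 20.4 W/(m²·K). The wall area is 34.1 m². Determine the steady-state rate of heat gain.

Q ≈ 15300 W

Series thermal resistances:
R_brass = L/(kA) = 0.0041/(104×34.1) = 1.156×10^-6 K/W
R_outer film = 1/(h_o·A) = 1/(20.4×34.1) = 0.001438 K/W
R_total = 0.001439 K/W
Q = ΔT / R_total = 22 / 0.001439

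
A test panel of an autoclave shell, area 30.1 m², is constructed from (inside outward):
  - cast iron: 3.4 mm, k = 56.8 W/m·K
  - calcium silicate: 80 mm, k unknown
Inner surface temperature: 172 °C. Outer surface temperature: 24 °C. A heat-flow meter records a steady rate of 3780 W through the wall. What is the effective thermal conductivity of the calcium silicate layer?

Treating each layer as a thermal resistance in series:
R_cast iron = L/(kA) = 0.0034/(56.8×30.1) = 1.989×10^-6 K/W
Sum of known resistances R_other = 1.989×10^-6 K/W
Total R = ΔT/Q = 148/3780 = 0.03915 K/W
R_calcium silicate = R_total − R_other = 0.03915 K/W
k = L/(R·A) = 0.08/(0.03915×30.1)

k ≈ 0.0679 W/(m·K)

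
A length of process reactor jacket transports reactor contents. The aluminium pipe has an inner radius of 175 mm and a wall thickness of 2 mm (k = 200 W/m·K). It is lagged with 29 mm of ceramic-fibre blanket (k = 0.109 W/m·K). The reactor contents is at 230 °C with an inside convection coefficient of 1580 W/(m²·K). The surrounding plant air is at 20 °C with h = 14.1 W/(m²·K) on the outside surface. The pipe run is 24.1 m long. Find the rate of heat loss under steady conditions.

Q ≈ 18300 W

Treating each annulus and film as a series resistance:
R_inner film = 1/(h_i·2πr₁L) = 1/(1580×2π×0.175×24.1) = 2.388×10^-5 K/W
R_aluminium pipe wall = ln(177/175)/(2π×200×24.1) = 3.752×10^-7 K/W
R_ceramic-fibre blanket = ln(206/177)/(2π×0.109×24.1) = 0.009193 K/W
R_outer film = 1/(h_o·2πr_oL) = 1/(14.1×2π×0.206×24.1) = 0.002274 K/W
R_total = 0.01149 K/W
Q = ΔT/R_total = 210/0.01149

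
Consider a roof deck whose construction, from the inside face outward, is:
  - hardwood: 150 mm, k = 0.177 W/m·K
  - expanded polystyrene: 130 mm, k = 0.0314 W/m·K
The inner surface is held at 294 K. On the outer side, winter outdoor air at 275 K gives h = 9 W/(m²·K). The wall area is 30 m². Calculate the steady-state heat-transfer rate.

Thermal resistances in series:
R_hardwood = L/(kA) = 0.15/(0.177×30) = 0.02825 K/W
R_expanded polystyrene = L/(kA) = 0.13/(0.0314×30) = 0.138 K/W
R_outer film = 1/(h_o·A) = 1/(9×30) = 0.003704 K/W
R_total = 0.17 K/W
Q = ΔT / R_total = 19 / 0.17

Q ≈ 112 W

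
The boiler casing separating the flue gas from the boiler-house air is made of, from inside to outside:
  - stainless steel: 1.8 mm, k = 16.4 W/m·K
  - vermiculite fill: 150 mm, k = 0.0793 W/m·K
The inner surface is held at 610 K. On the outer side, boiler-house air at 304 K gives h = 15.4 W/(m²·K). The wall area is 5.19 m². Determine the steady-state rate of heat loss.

Q ≈ 812 W

Series thermal resistances:
R_stainless steel = L/(kA) = 0.0018/(16.4×5.19) = 2.115×10^-5 K/W
R_vermiculite fill = L/(kA) = 0.15/(0.0793×5.19) = 0.3645 K/W
R_outer film = 1/(h_o·A) = 1/(15.4×5.19) = 0.01251 K/W
R_total = 0.377 K/W
Q = ΔT / R_total = 306 / 0.377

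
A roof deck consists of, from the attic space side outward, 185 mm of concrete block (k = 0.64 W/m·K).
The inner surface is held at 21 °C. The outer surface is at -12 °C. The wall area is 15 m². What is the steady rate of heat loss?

Using the resistance-network approach (series):
R_concrete block = L/(kA) = 0.185/(0.64×15) = 0.01927 K/W
R_total = 0.01927 K/W
Q = ΔT / R_total = 33 / 0.01927

Q ≈ 1710 W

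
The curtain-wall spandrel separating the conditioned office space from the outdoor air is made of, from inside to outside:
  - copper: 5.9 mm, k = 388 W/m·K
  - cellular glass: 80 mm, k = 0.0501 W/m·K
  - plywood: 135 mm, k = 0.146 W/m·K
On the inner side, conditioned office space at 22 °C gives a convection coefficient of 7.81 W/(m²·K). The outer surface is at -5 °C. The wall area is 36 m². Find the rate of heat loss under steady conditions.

Model the wall as resistances in series:
R_inner film = 1/(h_i·A) = 1/(7.81×36) = 0.003557 K/W
R_copper = L/(kA) = 0.0059/(388×36) = 4.224×10^-7 K/W
R_cellular glass = L/(kA) = 0.08/(0.0501×36) = 0.04436 K/W
R_plywood = L/(kA) = 0.135/(0.146×36) = 0.02568 K/W
R_total = 0.0736 K/W
Q = ΔT / R_total = 27 / 0.0736

Q ≈ 367 W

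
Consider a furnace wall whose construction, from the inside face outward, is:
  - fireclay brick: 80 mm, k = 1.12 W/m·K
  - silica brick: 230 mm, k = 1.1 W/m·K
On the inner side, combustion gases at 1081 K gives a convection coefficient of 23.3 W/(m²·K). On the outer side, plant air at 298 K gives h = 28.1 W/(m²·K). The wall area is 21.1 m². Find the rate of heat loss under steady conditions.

Thermal resistances in series:
R_inner film = 1/(h_i·A) = 1/(23.3×21.1) = 0.002034 K/W
R_fireclay brick = L/(kA) = 0.08/(1.12×21.1) = 0.003385 K/W
R_silica brick = L/(kA) = 0.23/(1.1×21.1) = 0.00991 K/W
R_outer film = 1/(h_o·A) = 1/(28.1×21.1) = 0.001687 K/W
R_total = 0.01702 K/W
Q = ΔT / R_total = 783 / 0.01702

Q ≈ 46000 W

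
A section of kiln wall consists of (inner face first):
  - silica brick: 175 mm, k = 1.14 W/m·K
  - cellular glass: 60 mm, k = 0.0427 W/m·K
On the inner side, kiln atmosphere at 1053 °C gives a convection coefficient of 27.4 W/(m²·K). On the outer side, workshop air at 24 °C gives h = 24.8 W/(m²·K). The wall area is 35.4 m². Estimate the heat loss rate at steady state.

Model the wall as resistances in series:
R_inner film = 1/(h_i·A) = 1/(27.4×35.4) = 0.001031 K/W
R_silica brick = L/(kA) = 0.175/(1.14×35.4) = 0.004336 K/W
R_cellular glass = L/(kA) = 0.06/(0.0427×35.4) = 0.03969 K/W
R_outer film = 1/(h_o·A) = 1/(24.8×35.4) = 0.001139 K/W
R_total = 0.0462 K/W
Q = ΔT / R_total = 1029 / 0.0462

Q ≈ 22300 W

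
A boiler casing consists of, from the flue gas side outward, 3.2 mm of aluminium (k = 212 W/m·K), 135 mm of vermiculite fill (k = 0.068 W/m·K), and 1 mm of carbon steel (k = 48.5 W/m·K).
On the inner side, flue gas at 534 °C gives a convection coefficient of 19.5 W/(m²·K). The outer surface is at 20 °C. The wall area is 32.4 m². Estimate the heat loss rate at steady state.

Q ≈ 8180 W

Model the wall as resistances in series:
R_inner film = 1/(h_i·A) = 1/(19.5×32.4) = 0.001583 K/W
R_aluminium = L/(kA) = 0.0032/(212×32.4) = 4.659×10^-7 K/W
R_vermiculite fill = L/(kA) = 0.135/(0.068×32.4) = 0.06127 K/W
R_carbon steel = L/(kA) = 0.001/(48.5×32.4) = 6.364×10^-7 K/W
R_total = 0.06286 K/W
Q = ΔT / R_total = 514 / 0.06286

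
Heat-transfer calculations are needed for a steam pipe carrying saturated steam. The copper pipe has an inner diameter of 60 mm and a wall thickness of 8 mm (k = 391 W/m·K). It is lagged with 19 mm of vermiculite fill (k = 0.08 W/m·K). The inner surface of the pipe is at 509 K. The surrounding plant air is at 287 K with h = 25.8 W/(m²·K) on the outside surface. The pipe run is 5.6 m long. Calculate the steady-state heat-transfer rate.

Q ≈ 1360 W

Radial resistances (cylindrical: R_cond = ln(r_o/r_i)/(2πkL), R_conv = 1/(h·2πrL)):
R_copper pipe wall = ln(38/30)/(2π×391×5.6) = 1.718×10^-5 K/W
R_vermiculite fill = ln(57/38)/(2π×0.08×5.6) = 0.144 K/W
R_outer film = 1/(h_o·2πr_oL) = 1/(25.8×2π×0.057×5.6) = 0.01933 K/W
R_total = 0.1634 K/W
Q = ΔT/R_total = 222/0.1634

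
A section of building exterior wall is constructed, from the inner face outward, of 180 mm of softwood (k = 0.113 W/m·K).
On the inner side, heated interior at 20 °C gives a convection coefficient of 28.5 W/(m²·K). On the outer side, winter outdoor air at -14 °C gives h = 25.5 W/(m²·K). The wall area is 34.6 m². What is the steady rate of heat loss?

Q ≈ 706 W

Thermal resistances in series:
R_inner film = 1/(h_i·A) = 1/(28.5×34.6) = 0.001014 K/W
R_softwood = L/(kA) = 0.18/(0.113×34.6) = 0.04604 K/W
R_outer film = 1/(h_o·A) = 1/(25.5×34.6) = 0.001133 K/W
R_total = 0.04819 K/W
Q = ΔT / R_total = 34 / 0.04819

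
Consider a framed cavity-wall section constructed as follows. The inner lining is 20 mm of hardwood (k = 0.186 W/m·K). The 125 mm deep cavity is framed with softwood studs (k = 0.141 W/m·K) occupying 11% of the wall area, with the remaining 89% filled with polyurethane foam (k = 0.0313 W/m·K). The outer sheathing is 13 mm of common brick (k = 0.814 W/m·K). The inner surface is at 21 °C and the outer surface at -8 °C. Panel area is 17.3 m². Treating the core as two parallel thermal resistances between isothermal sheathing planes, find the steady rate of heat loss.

Sheathing layers in series; stud and cavity paths in parallel between them.
R_inner = 0.02/(0.186×17.3) = 0.006215 K/W
R_stud  = 0.125/(0.141×0.11×17.3) = 0.4659 K/W
R_cav   = 0.125/(0.0313×0.89×17.3) = 0.2594 K/W
1/R_core = 1/R_stud + 1/R_cav → R_core = 0.1666 K/W
R_outer = 0.013/(0.814×17.3) = 9.232×10^-4 K/W
R_total = 0.1737 K/W
Q = ΔT/R_total = 29/0.1737

Q ≈ 167 W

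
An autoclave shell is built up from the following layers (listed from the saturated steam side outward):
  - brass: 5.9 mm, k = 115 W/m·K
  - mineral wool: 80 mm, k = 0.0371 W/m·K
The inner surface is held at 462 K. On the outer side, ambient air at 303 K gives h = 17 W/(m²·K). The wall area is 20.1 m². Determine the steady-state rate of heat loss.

Series thermal resistances:
R_brass = L/(kA) = 0.0059/(115×20.1) = 2.552×10^-6 K/W
R_mineral wool = L/(kA) = 0.08/(0.0371×20.1) = 0.1073 K/W
R_outer film = 1/(h_o·A) = 1/(17×20.1) = 0.002927 K/W
R_total = 0.1102 K/W
Q = ΔT / R_total = 159 / 0.1102

Q ≈ 1440 W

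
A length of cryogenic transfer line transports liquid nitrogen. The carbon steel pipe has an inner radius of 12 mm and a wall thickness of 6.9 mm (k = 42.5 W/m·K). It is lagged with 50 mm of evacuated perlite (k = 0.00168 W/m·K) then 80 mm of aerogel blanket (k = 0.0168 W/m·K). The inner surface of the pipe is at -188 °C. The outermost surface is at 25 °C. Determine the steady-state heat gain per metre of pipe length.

Cylindrical conduction, so R = ln(r₂/r₁)/(2πkL) per layer, in series:
R_carbon steel pipe wall = ln(18.9/12)/(2π×42.5×1) = 0.001701 K/W
R_evacuated perlite = ln(68.9/18.9)/(2π×0.00168×1) = 122.5 K/W
R_aerogel blanket = ln(148.9/68.9)/(2π×0.0168×1) = 7.3 K/W
R_total = 129.8 K/W
Q = ΔT/R_total = 213/129.8

q′ ≈ 1.64 W/m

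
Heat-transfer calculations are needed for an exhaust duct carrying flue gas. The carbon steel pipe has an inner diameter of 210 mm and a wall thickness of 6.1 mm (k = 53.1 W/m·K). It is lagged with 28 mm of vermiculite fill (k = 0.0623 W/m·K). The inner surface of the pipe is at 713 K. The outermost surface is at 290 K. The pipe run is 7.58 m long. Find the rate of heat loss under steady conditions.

Q ≈ 5580 W

Radial resistances (cylindrical: R_cond = ln(r_o/r_i)/(2πkL), R_conv = 1/(h·2πrL)):
R_carbon steel pipe wall = ln(111.1/105)/(2π×53.1×7.58) = 2.233×10^-5 K/W
R_vermiculite fill = ln(139.1/111.1)/(2π×0.0623×7.58) = 0.07575 K/W
R_total = 0.07577 K/W
Q = ΔT/R_total = 423/0.07577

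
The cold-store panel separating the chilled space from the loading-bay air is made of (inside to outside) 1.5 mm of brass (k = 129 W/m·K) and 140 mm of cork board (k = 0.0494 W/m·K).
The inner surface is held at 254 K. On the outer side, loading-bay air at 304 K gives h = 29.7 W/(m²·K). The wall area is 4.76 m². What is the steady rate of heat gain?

Model the wall as resistances in series:
R_brass = L/(kA) = 0.0015/(129×4.76) = 2.443×10^-6 K/W
R_cork board = L/(kA) = 0.14/(0.0494×4.76) = 0.5954 K/W
R_outer film = 1/(h_o·A) = 1/(29.7×4.76) = 0.007074 K/W
R_total = 0.6025 K/W
Q = ΔT / R_total = 50 / 0.6025

Q ≈ 83 W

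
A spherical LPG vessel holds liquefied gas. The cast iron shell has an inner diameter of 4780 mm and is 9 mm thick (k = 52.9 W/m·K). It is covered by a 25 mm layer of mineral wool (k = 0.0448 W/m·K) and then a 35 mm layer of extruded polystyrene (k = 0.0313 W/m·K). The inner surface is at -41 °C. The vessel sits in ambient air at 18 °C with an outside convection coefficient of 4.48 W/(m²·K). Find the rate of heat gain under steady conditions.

Each spherical layer contributes R = (1/r_i − 1/r_o)/(4πk):
R_cast iron shell = (1/2.39 − 1/2.399)/(4π×52.9) = 2.361×10^-6 K/W
R_mineral wool = (1/2.399 − 1/2.424)/(4π×0.0448) = 0.007636 K/W
R_extruded polystyrene = (1/2.424 − 1/2.459)/(4π×0.0313) = 0.01493 K/W
R_outer film = 1/(h·4πr_o²) = 1/(4.48×4π×2.459²) = 0.002938 K/W
R_total = 0.02551 K/W
Q = ΔT/R_total = 59/0.02551

Q ≈ 2310 W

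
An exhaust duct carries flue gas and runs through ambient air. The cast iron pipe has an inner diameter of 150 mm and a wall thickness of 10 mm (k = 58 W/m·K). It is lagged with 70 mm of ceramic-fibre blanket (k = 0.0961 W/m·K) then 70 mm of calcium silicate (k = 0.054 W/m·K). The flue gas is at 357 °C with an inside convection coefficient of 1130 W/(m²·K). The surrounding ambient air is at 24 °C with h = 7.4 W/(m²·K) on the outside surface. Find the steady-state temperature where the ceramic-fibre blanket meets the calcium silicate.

T ≈ 205 °C

Cylindrical conduction, so R = ln(r₂/r₁)/(2πkL) per layer, in series:
R_inner film = 1/(h_i·2πr₁L) = 1/(1130×2π×0.075×1) = 0.001878 K/W
R_cast iron pipe wall = ln(85/75)/(2π×58×1) = 3.435×10^-4 K/W
R_ceramic-fibre blanket = ln(155/85)/(2π×0.0961×1) = 0.995 K/W
R_calcium silicate = ln(225/155)/(2π×0.054×1) = 1.098 K/W
R_outer film = 1/(h_o·2πr_oL) = 1/(7.4×2π×0.225×1) = 0.09559 K/W
R_total = 2.191 K/W
Q = ΔT/R_total = 333/2.191
Q = 152 W/m
T_interface = T_inner − Q·ΣR(inner→interface) = 357 − 152×0.9972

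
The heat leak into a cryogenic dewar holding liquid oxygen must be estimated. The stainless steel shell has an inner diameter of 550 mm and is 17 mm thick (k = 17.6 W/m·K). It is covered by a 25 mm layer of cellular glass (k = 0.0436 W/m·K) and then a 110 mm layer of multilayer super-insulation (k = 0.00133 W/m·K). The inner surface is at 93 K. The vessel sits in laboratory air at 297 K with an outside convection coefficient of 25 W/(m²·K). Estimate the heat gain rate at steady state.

Spherical conduction: R = (1/r_in − 1/r_out)/(4πk) per layer; series-sum.
R_stainless steel shell = (1/0.275 − 1/0.292)/(4π×17.6) = 9.572×10^-4 K/W
R_cellular glass = (1/0.292 − 1/0.317)/(4π×0.0436) = 0.4929 K/W
R_multilayer super-insulation = (1/0.317 − 1/0.427)/(4π×0.00133) = 48.62 K/W
R_outer film = 1/(h·4πr_o²) = 1/(25×4π×0.427²) = 0.01746 K/W
R_total = 49.13 K/W
Q = ΔT/R_total = 204/49.13

Q ≈ 4.15 W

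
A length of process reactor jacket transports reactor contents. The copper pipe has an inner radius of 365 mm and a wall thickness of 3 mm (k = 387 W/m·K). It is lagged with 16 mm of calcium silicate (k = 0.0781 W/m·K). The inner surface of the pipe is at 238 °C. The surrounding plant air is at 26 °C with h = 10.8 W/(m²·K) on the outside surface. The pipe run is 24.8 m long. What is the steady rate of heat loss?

Cylindrical conduction, so R = ln(r₂/r₁)/(2πkL) per layer, in series:
R_copper pipe wall = ln(368/365)/(2π×387×24.8) = 1.357×10^-7 K/W
R_calcium silicate = ln(384/368)/(2π×0.0781×24.8) = 0.003497 K/W
R_outer film = 1/(h_o·2πr_oL) = 1/(10.8×2π×0.384×24.8) = 0.001547 K/W
R_total = 0.005045 K/W
Q = ΔT/R_total = 212/0.005045

Q ≈ 42000 W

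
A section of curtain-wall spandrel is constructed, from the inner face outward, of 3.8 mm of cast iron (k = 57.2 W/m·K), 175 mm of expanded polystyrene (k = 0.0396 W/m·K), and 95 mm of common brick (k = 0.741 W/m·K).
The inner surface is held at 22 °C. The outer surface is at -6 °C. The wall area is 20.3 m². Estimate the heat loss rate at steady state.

Q ≈ 125 W

Series thermal resistances:
R_cast iron = L/(kA) = 0.0038/(57.2×20.3) = 3.273×10^-6 K/W
R_expanded polystyrene = L/(kA) = 0.175/(0.0396×20.3) = 0.2177 K/W
R_common brick = L/(kA) = 0.095/(0.741×20.3) = 0.006316 K/W
R_total = 0.224 K/W
Q = ΔT / R_total = 28 / 0.224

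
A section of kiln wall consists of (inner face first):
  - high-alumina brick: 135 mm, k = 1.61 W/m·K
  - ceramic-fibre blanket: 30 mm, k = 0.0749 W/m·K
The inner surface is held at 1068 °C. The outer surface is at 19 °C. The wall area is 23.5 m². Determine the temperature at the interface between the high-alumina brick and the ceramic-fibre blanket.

T ≈ 886 °C

Series thermal resistances:
R_high-alumina brick = L/(kA) = 0.135/(1.61×23.5) = 0.003568 K/W
R_ceramic-fibre blanket = L/(kA) = 0.03/(0.0749×23.5) = 0.01704 K/W
R_total = 0.02061 K/W;  Q = ΔT/R_total = 1049/0.02061 = 50890 W
T_interface = T_inner − Q·ΣR(inner→interface) = 1068 − 50900×0.003568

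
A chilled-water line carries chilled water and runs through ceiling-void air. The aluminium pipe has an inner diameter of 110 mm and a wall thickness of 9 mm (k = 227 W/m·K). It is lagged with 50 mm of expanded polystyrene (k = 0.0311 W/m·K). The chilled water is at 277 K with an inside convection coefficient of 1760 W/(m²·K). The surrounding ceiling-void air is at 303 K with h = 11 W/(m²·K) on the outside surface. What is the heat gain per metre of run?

For a radial system each layer contributes R = ln(r_out/r_in)/(2πkL); films add R = 1/(hA).
R_inner film = 1/(h_i·2πr₁L) = 1/(1760×2π×0.055×1) = 0.001644 K/W
R_aluminium pipe wall = ln(64/55)/(2π×227×1) = 1.063×10^-4 K/W
R_expanded polystyrene = ln(114/64)/(2π×0.0311×1) = 2.954 K/W
R_outer film = 1/(h_o·2πr_oL) = 1/(11×2π×0.114×1) = 0.1269 K/W
R_total = 3.083 K/W
Q = ΔT/R_total = 26/3.083

q′ ≈ 8.43 W/m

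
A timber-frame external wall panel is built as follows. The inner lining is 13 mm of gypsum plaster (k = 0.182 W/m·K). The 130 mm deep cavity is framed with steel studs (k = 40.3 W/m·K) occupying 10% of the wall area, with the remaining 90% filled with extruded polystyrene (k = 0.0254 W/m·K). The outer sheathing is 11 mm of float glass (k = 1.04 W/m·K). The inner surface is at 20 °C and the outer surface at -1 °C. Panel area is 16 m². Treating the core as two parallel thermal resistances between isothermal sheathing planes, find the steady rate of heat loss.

Sheathing layers in series; stud and cavity paths in parallel between them.
R_inner = 0.013/(0.182×16) = 0.004464 K/W
R_stud  = 0.13/(40.3×0.1×16) = 0.002016 K/W
R_cav   = 0.13/(0.0254×0.9×16) = 0.3554 K/W
1/R_core = 1/R_stud + 1/R_cav → R_core = 0.002005 K/W
R_outer = 0.011/(1.04×16) = 6.611×10^-4 K/W
R_total = 0.00713 K/W
Q = ΔT/R_total = 21/0.00713

Q ≈ 2950 W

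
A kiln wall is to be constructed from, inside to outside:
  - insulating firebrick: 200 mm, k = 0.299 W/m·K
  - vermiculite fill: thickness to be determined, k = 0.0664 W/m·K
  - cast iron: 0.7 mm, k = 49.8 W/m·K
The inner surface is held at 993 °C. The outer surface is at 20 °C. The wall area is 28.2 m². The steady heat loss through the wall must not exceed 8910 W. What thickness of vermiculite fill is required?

L ≈ 160 mm

Series thermal resistances:
R_insulating firebrick = L/(kA) = 0.2/(0.299×28.2) = 0.02372 K/W
R_cast iron = L/(kA) = 0.0007/(49.8×28.2) = 4.984×10^-7 K/W
Sum of the known resistances R_other = 0.02372 K/W
Required total resistance R_tot = ΔT/Q_allow = 973/8910 = 0.1092 K/W
R_vermiculite fill = R_tot − R_other = 0.08548 K/W
L = R·k·A = 0.08548×0.0664×28.2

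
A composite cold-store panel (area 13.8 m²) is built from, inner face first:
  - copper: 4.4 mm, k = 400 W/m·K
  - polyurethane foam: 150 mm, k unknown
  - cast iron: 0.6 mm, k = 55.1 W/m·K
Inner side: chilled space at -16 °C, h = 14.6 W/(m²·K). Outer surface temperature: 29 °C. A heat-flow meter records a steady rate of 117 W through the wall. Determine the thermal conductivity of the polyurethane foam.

Treating each layer as a thermal resistance in series:
R_inner film = 1/(h_i·A) = 1/(14.6×13.8) = 0.004963 K/W
R_copper = L/(kA) = 0.0044/(400×13.8) = 7.971×10^-7 K/W
R_cast iron = L/(kA) = 0.0006/(55.1×13.8) = 7.891×10^-7 K/W
Sum of known resistances R_other = 0.004965 K/W
Total R = ΔT/Q = 45/117 = 0.3846 K/W
R_polyurethane foam = R_total − R_other = 0.3797 K/W
k = L/(R·A) = 0.15/(0.3797×13.8)

k ≈ 0.0286 W/(m·K)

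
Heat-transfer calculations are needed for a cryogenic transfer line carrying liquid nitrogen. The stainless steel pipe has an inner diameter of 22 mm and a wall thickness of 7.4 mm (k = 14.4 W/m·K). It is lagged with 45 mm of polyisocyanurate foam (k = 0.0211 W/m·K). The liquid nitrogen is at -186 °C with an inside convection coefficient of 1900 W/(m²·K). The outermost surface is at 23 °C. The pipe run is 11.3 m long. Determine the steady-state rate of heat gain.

Cylindrical conduction, so R = ln(r₂/r₁)/(2πkL) per layer, in series:
R_inner film = 1/(h_i·2πr₁L) = 1/(1900×2π×0.011×11.3) = 6.739×10^-4 K/W
R_stainless steel pipe wall = ln(18.4/11)/(2π×14.4×11.3) = 5.032×10^-4 K/W
R_polyisocyanurate foam = ln(63.4/18.4)/(2π×0.0211×11.3) = 0.8258 K/W
R_total = 0.827 K/W
Q = ΔT/R_total = 209/0.827

Q ≈ 253 W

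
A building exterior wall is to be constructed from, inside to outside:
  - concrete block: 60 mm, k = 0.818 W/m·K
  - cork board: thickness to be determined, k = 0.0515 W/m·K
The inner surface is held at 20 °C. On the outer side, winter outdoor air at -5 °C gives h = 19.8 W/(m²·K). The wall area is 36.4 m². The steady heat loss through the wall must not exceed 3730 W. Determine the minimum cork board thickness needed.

L ≈ 6.19 mm

Model the wall as resistances in series:
R_concrete block = L/(kA) = 0.06/(0.818×36.4) = 0.002015 K/W
R_outer film = 1/(h_o·A) = 1/(19.8×36.4) = 0.001388 K/W
Sum of the known resistances R_other = 0.003403 K/W
Required total resistance R_tot = ΔT/Q_allow = 25/3730 = 0.006702 K/W
R_cork board = R_tot − R_other = 0.0033 K/W
L = R·k·A = 0.0033×0.0515×36.4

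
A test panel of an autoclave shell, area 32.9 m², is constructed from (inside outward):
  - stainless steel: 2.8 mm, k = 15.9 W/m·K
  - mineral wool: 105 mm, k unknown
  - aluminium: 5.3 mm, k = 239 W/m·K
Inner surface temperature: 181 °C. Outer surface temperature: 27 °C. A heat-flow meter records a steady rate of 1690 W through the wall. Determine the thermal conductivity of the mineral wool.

k ≈ 0.035 W/(m·K)

Series thermal resistances:
R_stainless steel = L/(kA) = 0.0028/(15.9×32.9) = 5.353×10^-6 K/W
R_aluminium = L/(kA) = 0.0053/(239×32.9) = 6.74×10^-7 K/W
Sum of known resistances R_other = 6.027×10^-6 K/W
Total R = ΔT/Q = 154/1690 = 0.09112 K/W
R_mineral wool = R_total − R_other = 0.09112 K/W
k = L/(R·A) = 0.105/(0.09112×32.9)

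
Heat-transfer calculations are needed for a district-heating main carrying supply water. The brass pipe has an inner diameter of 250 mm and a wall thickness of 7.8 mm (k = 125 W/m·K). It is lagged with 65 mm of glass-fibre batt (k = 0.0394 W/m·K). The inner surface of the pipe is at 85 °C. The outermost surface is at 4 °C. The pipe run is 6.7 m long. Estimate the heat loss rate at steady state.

Radial resistances (cylindrical: R_cond = ln(r_o/r_i)/(2πkL), R_conv = 1/(h·2πrL)):
R_brass pipe wall = ln(132.8/125)/(2π×125×6.7) = 1.15×10^-5 K/W
R_glass-fibre batt = ln(197.8/132.8)/(2π×0.0394×6.7) = 0.2402 K/W
R_total = 0.2402 K/W
Q = ΔT/R_total = 81/0.2402

Q ≈ 337 W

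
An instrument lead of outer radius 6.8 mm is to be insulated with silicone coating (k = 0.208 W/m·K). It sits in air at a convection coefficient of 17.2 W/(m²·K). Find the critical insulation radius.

r_cr ≈ 12.1 mm

For a cylinder r_cr = k/h = 0.208/17.2
r_cr = 12.1 mm; since the bare radius (6.8 mm) is below r_cr, adding a thin layer of insulation will *increase* heat loss.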